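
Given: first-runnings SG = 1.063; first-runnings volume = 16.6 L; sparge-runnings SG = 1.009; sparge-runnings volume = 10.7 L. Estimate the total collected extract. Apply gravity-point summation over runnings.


total = Σ (SG_i − 1)·1000·V_i
first = (1.063 − 1)·1000·16.6 = 1045.8000
sparge = (1.009 − 1)·1000·10.7 = 96.3000
total = 1045.8000 + 96.3000

1142.1000 gravity·L


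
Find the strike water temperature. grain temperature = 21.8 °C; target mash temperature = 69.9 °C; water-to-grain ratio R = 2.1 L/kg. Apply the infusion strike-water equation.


T_strike = (0.41/R)·(T_mash − T_grain) + T_mash
T_strike = (0.41/2.1)·(69.9 − 21.8) + 69.9

79.2910 °C


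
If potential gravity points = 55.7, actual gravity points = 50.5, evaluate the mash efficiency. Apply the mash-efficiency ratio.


efficiency = actual / potential × 100
efficiency = 50.5 / 55.7 × 100

90.6643 %


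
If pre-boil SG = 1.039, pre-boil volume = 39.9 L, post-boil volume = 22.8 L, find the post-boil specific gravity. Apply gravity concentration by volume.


SG_post = 1 + (SG_pre − 1)·V_pre/V_post
pts_pre = (1.039 − 1)·1000 = 39.0000
pts_post = 39.0000·39.9/22.8 = 68.2500
SG_post = 1 + 68.2500/1000

1.0682


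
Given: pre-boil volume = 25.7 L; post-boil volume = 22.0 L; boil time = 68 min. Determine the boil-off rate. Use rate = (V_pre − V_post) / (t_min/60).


rate = (25.7 − 22.0) / (68/60)

3.2647 L/hr


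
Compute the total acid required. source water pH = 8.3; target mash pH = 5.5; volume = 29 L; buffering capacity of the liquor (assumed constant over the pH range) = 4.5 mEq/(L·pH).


acid = buffering capacity · (pH_source − pH_target) · V
acid = 4.5 · (8.3 − 5.5) · 29

365.4000 mEq


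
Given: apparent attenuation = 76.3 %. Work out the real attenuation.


RA = AA · 0.8192
RA = 76.3 · 0.8192

62.5050 %


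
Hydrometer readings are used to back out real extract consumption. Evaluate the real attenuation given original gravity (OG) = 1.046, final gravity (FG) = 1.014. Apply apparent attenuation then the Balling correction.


AA = (OG−FG)/(OG−1)·100;  RA = AA·0.8192
AA = (1.046 − 1.014)/(1.046 − 1)·100 = 69.5652
RA = 69.5652·0.8192

56.9878 %


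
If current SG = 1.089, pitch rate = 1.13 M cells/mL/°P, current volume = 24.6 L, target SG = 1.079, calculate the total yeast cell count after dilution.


V_w = V·((SG_c−1)/(SG_t−1)−1);  °P = 259 − 259/SG_t;  cells = rate·(V+V_w)·°P
V_w = 24.6·((1.089−1)/(1.079−1)−1) = 3.1139
V_final = 24.6 + 3.1139 = 27.7139
°P = 259 − 259/1.079 = 18.9629
cells = 1.13·27.7139·18.9629

593.8570 billion cells


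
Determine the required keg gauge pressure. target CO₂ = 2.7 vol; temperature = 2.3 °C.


psi = vols/(0.01821 + 0.09011·e^(−0.04·T)) − 14.695
psi = 2.7/(0.01821 + 0.09011·e^(−0.04·2.3)) − 14.695

12.1975 psi


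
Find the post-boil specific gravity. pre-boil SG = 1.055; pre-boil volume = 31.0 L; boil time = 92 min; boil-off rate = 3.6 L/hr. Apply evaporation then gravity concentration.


V_post = V_pre − rate·(t/60);  SG_post = 1 + (SG_pre−1)·V_pre/V_post
V_post = 31.0 − 3.6·(92/60) = 25.4800
SG_post = 1 + (1.055 − 1)·31.0/25.4800

1.0669


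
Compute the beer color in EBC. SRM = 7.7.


EBC = SRM · 1.97
EBC = 7.7 · 1.97

15.1690 EBC


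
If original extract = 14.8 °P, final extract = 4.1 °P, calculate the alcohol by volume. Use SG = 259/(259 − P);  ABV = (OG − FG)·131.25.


OG = 259/(259 − 14.8) = 1.0606
FG = 259/(259 − 4.1) = 1.0161
ABV = (1.0606 − 1.0161)·131.25

5.8434 % ABV


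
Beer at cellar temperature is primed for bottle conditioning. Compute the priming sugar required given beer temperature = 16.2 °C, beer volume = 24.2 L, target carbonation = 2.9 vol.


residual = 14.695·(0.01821 + 0.09011·e^(−0.04·T));  sugar = (target − residual)·4.0·V
residual = 14.695·(0.01821 + 0.09011·e^(−0.04·16.2)) = 0.9603
sugar = (2.9 − 0.9603)·4.0·24.2

187.7673 g


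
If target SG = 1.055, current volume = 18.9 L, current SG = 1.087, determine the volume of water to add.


V_water = V·((SG_curr − 1)/(SG_target − 1) − 1)
V_water = 18.9·((1.087 − 1)/(1.055 − 1) − 1)

10.9964 L


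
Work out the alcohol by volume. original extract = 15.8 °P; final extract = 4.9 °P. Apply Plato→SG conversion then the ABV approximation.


SG = 259/(259 − P);  ABV = (OG − FG)·131.25
OG = 259/(259 − 15.8) = 1.0650
FG = 259/(259 − 4.9) = 1.0193
ABV = (1.0650 − 1.0193)·131.25

5.9959 % ABV


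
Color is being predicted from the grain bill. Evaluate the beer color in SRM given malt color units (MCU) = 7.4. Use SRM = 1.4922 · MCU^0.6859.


SRM = 1.4922 · 7.4^0.6859

5.8889 SRM


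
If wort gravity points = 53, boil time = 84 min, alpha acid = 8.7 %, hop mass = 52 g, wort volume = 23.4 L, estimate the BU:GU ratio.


U = 1.65·0.000125^(GP/1000)·(1−e^(−0.04t))/4.15;  IBU = (α/100)·m·U·1000/V;  BU:GU = IBU/GP
U = 1.65·0.000125^(53/1000)·(1−e^(−0.04·84))/4.15 = 0.2384
IBU = (8.7/100)·52·0.2384·1000/23.4 = 46.0814
BU:GU = 46.0814/53

0.8695


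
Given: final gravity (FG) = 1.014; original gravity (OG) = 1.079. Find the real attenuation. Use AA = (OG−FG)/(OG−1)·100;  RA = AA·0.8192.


AA = (1.079 − 1.014)/(1.079 − 1)·100 = 82.2785
RA = 82.2785·0.8192

67.4025 %


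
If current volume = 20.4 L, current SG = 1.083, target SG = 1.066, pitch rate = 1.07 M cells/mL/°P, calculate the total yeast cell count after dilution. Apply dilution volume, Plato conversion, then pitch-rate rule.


V_w = V·((SG_c−1)/(SG_t−1)−1);  °P = 259 − 259/SG_t;  cells = rate·(V+V_w)·°P
V_w = 20.4·((1.083−1)/(1.066−1)−1) = 5.2545
V_final = 20.4 + 5.2545 = 25.6545
°P = 259 − 259/1.066 = 16.0356
cells = 1.07·25.6545·16.0356

440.1843 billion cells


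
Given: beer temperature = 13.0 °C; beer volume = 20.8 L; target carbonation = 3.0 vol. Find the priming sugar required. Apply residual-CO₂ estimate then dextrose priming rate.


residual = 14.695·(0.01821 + 0.09011·e^(−0.04·T));  sugar = (target − residual)·4.0·V
residual = 14.695·(0.01821 + 0.09011·e^(−0.04·13.0)) = 1.0548
sugar = (3.0 − 1.0548)·4.0·20.8

161.8373 g


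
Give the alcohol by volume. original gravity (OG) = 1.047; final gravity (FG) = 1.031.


ABV = (OG − FG) · 131.25
ABV = (1.047 − 1.031) · 131.25

2.1000 % ABV


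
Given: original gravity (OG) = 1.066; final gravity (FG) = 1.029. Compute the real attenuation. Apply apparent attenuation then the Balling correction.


AA = (OG−FG)/(OG−1)·100;  RA = AA·0.8192
AA = (1.066 − 1.029)/(1.066 − 1)·100 = 56.0606
RA = 56.0606·0.8192

45.9248 %


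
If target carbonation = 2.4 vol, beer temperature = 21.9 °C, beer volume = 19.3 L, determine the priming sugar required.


residual = 14.695·(0.01821 + 0.09011·e^(−0.04·T));  sugar = (target − residual)·4.0·V
residual = 14.695·(0.01821 + 0.09011·e^(−0.04·21.9)) = 0.8190
sugar = (2.4 − 0.8190)·4.0·19.3

122.0502 g


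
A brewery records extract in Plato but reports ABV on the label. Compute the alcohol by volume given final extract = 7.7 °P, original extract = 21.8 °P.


SG = 259/(259 − P);  ABV = (OG − FG)·131.25
OG = 259/(259 − 21.8) = 1.0919
FG = 259/(259 − 7.7) = 1.0306
ABV = (1.0919 − 1.0306)·131.25

8.0410 % ABV


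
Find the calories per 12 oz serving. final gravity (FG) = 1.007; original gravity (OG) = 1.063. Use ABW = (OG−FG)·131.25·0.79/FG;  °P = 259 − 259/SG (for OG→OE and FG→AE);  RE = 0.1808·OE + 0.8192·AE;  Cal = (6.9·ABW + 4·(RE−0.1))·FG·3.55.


ABW = (1.063 − 1.007)·131.25·0.79/1.007 = 5.7661
OE = 259 − 259/1.063 = 15.3500 °P
AE = 259 − 259/1.007 = 1.8004 °P
RE = 0.1808·15.3500 + 0.8192·1.8004 = 4.2502 °P
Cal = (6.9·5.7661 + 4·(4.2502−0.1))·1.007·3.55

201.5750 kcal


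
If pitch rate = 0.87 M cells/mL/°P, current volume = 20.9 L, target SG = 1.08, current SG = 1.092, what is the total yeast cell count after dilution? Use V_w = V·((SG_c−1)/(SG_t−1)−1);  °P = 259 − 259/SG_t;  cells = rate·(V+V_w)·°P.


V_w = 20.9·((1.092−1)/(1.08−1)−1) = 3.1350
V_final = 20.9 + 3.1350 = 24.0350
°P = 259 − 259/1.08 = 19.1852
cells = 0.87·24.0350·19.1852

401.1709 billion cells


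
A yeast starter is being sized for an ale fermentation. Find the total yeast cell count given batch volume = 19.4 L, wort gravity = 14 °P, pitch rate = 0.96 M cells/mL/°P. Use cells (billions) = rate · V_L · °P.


cells = 0.96 · 19.4 · 14

260.7360 billion cells


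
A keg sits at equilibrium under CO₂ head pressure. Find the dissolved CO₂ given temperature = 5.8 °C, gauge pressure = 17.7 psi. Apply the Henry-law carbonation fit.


vols = (P + 14.695)·(0.01821 + 0.09011·e^(−0.04·T))
vols = (17.7 + 14.695)·(0.01821 + 0.09011·e^(−0.04·5.8))

2.9046 volumes


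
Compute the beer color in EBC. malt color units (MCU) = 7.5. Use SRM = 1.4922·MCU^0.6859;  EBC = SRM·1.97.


SRM = 1.4922·7.5^0.6859 = 5.9434
EBC = 5.9434·1.97

11.7084 EBC


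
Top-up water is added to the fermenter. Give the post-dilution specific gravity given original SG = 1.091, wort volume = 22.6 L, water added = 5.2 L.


SG_new = 1 + (SG_old − 1)·V_old/(V_old + V_water)
pts = (1.091 − 1)·1000·22.6/(22.6 + 5.2) = 73.9784
SG_new = 1 + 73.9784/1000

1.0740


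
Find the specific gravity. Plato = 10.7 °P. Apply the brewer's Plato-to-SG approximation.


SG = 259/(259 − P)
SG = 259/(259 − 10.7)

1.0431


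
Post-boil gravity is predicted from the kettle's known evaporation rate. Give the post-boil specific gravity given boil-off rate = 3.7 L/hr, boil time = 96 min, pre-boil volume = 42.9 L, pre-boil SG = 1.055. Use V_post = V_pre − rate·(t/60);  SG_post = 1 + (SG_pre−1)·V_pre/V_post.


V_post = 42.9 − 3.7·(96/60) = 36.9800
SG_post = 1 + (1.055 − 1)·42.9/36.9800

1.0638


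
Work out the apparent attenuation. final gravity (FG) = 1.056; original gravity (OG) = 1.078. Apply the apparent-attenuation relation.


AA = (OG − FG)/(OG − 1) · 100
AA = (1.078 − 1.056)/(1.078 − 1) · 100

28.2051 %


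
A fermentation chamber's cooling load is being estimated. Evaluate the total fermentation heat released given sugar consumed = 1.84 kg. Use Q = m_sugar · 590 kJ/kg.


Q = 1.84 · 590

1085.6000 kJ


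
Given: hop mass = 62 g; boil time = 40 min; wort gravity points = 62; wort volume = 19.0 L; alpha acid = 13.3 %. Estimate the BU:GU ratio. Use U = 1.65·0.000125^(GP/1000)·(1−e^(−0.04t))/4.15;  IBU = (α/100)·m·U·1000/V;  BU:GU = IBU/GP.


U = 1.65·0.000125^(62/1000)·(1−e^(−0.04·40))/4.15 = 0.1818
IBU = (13.3/100)·62·0.1818·1000/19.0 = 78.8848
BU:GU = 78.8848/62

1.2723


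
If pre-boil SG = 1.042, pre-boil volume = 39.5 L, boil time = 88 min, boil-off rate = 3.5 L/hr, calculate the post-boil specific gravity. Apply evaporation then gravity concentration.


V_post = V_pre − rate·(t/60);  SG_post = 1 + (SG_pre−1)·V_pre/V_post
V_post = 39.5 − 3.5·(88/60) = 34.3667
SG_post = 1 + (1.042 − 1)·39.5/34.3667

1.0483


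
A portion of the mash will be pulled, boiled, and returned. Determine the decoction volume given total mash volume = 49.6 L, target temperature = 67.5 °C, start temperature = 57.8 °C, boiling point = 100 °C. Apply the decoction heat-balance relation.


V_dec = V_total·(T_target − T_start)/(T_boil − T_start)
V_dec = 49.6·(67.5 − 57.8)/(100 − 57.8)

11.4009 L


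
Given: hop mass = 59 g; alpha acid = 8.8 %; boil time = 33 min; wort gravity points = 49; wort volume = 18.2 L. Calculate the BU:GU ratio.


U = 1.65·0.000125^(GP/1000)·(1−e^(−0.04t))/4.15;  IBU = (α/100)·m·U·1000/V;  BU:GU = IBU/GP
U = 1.65·0.000125^(49/1000)·(1−e^(−0.04·33))/4.15 = 0.1876
IBU = (8.8/100)·59·0.1876·1000/18.2 = 53.5145
BU:GU = 53.5145/49

1.0921


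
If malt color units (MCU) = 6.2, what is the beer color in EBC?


SRM = 1.4922·MCU^0.6859;  EBC = SRM·1.97
SRM = 1.4922·6.2^0.6859 = 5.2159
EBC = 5.2159·1.97

10.2753 EBC


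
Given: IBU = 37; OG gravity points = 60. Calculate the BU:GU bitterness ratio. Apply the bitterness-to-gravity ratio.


BU:GU = IBU / OG_points
BU:GU = 37 / 60

0.6167


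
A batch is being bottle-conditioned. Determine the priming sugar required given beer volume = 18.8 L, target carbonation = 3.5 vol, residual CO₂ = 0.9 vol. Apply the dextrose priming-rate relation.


sugar = (target − residual)·4.0·V
sugar = (3.5 − 0.9)·4.0·18.8

195.5200 g


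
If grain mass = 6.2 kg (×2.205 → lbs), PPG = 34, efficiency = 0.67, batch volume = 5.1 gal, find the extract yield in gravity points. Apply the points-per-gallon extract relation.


points = lbs × PPG × eff / vol
lbs = 6.2 × 2.205 = 13.6710
points = 13.6710 × 34 × 0.67 / 5.1

61.0638 points


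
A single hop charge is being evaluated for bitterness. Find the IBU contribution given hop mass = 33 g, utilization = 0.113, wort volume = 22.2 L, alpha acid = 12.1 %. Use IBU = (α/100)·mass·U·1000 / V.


IBU = (12.1/100)·33·0.113·1000 / 22.2

20.3247 IBU


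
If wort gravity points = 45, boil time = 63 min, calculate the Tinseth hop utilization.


U = 1.65·0.000125^(GP/1000) · (1 − e^(−0.04·t))/4.15
bigness = 1.65·0.000125^(45/1000) = 1.1011
boil_factor = (1 − e^(−0.04·63))/4.15 = 0.2216
U = 1.1011 · 0.2216

0.2440


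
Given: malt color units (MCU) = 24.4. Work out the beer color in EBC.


SRM = 1.4922·MCU^0.6859;  EBC = SRM·1.97
SRM = 1.4922·24.4^0.6859 = 13.3487
EBC = 13.3487·1.97

26.2969 EBC


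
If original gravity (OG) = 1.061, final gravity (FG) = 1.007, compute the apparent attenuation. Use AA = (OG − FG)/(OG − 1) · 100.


AA = (1.061 − 1.007)/(1.061 − 1) · 100

88.5246 %


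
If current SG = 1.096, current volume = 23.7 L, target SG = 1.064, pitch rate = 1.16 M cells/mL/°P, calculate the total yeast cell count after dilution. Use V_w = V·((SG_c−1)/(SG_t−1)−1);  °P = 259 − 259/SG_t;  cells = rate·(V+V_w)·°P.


V_w = 23.7·((1.096−1)/(1.064−1)−1) = 11.8500
V_final = 23.7 + 11.8500 = 35.5500
°P = 259 − 259/1.064 = 15.5789
cells = 1.16·35.5500·15.5789

642.4446 billion cells


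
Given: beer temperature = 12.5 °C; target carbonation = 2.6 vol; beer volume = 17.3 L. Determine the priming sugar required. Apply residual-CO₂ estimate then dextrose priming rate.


residual = 14.695·(0.01821 + 0.09011·e^(−0.04·T));  sugar = (target − residual)·4.0·V
residual = 14.695·(0.01821 + 0.09011·e^(−0.04·12.5)) = 1.0707
sugar = (2.6 − 1.0707)·4.0·17.3

105.8245 g


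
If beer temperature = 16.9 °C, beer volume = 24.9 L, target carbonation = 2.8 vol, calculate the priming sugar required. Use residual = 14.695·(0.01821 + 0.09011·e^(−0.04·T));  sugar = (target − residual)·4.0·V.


residual = 14.695·(0.01821 + 0.09011·e^(−0.04·16.9)) = 0.9411
sugar = (2.8 − 0.9411)·4.0·24.9

185.1435 g


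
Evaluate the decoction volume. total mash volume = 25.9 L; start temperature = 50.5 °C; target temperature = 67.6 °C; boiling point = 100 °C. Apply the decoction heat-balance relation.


V_dec = V_total·(T_target − T_start)/(T_boil − T_start)
V_dec = 25.9·(67.6 − 50.5)/(100 − 50.5)

8.9473 L


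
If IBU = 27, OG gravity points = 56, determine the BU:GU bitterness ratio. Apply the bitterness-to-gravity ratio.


BU:GU = IBU / OG_points
BU:GU = 27 / 56

0.4821


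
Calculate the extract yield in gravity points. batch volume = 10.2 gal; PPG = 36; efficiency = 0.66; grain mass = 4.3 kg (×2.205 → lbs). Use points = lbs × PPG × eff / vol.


lbs = 4.3 × 2.205 = 9.4815
points = 9.4815 × 36 × 0.66 / 10.2

22.0863 points


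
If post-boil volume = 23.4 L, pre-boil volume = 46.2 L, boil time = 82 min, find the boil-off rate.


rate = (V_pre − V_post) / (t_min/60)
rate = (46.2 − 23.4) / (82/60)

16.6829 L/hr


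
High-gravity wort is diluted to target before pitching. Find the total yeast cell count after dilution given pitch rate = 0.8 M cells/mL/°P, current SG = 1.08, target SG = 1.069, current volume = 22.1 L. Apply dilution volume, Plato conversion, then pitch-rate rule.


V_w = V·((SG_c−1)/(SG_t−1)−1);  °P = 259 − 259/SG_t;  cells = rate·(V+V_w)·°P
V_w = 22.1·((1.08−1)/(1.069−1)−1) = 3.5232
V_final = 22.1 + 3.5232 = 25.6232
°P = 259 − 259/1.069 = 16.7175
cells = 0.8·25.6232·16.7175

342.6844 billion cells


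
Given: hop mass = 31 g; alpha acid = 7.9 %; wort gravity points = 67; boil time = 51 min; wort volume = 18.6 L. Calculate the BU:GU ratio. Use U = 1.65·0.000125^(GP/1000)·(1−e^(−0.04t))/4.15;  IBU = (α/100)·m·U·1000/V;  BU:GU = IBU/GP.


U = 1.65·0.000125^(67/1000)·(1−e^(−0.04·51))/4.15 = 0.1894
IBU = (7.9/100)·31·0.1894·1000/18.6 = 24.9408
BU:GU = 24.9408/67

0.3723


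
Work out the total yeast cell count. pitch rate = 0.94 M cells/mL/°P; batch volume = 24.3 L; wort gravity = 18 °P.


cells (billions) = rate · V_L · °P
cells = 0.94 · 24.3 · 18

411.1560 billion cells


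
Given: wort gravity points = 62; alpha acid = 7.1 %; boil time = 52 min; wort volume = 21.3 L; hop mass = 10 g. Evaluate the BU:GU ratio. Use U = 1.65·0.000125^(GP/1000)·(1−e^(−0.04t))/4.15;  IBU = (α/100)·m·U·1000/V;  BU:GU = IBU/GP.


U = 1.65·0.000125^(62/1000)·(1−e^(−0.04·52))/4.15 = 0.1993
IBU = (7.1/100)·10·0.1993·1000/21.3 = 6.6430
BU:GU = 6.6430/62

0.1071


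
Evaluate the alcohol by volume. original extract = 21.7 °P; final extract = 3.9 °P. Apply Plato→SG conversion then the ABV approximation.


SG = 259/(259 − P);  ABV = (OG − FG)·131.25
OG = 259/(259 − 21.7) = 1.0914
FG = 259/(259 − 3.9) = 1.0153
ABV = (1.0914 − 1.0153)·131.25

9.9956 % ABV


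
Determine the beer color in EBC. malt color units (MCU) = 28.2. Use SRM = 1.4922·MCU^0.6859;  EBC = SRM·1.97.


SRM = 1.4922·28.2^0.6859 = 14.7419
EBC = 14.7419·1.97

29.0415 EBC


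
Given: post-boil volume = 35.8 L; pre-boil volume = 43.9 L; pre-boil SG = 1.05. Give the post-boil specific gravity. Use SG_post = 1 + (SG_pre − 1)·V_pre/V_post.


pts_pre = (1.05 − 1)·1000 = 50.0000
pts_post = 50.0000·43.9/35.8 = 61.3128
SG_post = 1 + 61.3128/1000

1.0613


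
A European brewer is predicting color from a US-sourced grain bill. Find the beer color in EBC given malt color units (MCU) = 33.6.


SRM = 1.4922·MCU^0.6859;  EBC = SRM·1.97
SRM = 1.4922·33.6^0.6859 = 16.6243
EBC = 16.6243·1.97

32.7499 EBC


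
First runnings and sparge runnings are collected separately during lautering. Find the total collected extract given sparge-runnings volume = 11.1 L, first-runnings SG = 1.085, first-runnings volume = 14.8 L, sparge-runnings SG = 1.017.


total = Σ (SG_i − 1)·1000·V_i
first = (1.085 − 1)·1000·14.8 = 1258.0000
sparge = (1.017 − 1)·1000·11.1 = 188.7000
total = 1258.0000 + 188.7000

1446.7000 gravity·L


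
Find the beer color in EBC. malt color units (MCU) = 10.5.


SRM = 1.4922·MCU^0.6859;  EBC = SRM·1.97
SRM = 1.4922·10.5^0.6859 = 7.4862
EBC = 7.4862·1.97

14.7478 EBC


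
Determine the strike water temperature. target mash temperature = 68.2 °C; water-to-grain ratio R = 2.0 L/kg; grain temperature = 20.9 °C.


T_strike = (0.41/R)·(T_mash − T_grain) + T_mash
T_strike = (0.41/2.0)·(68.2 − 20.9) + 68.2

77.8965 °C


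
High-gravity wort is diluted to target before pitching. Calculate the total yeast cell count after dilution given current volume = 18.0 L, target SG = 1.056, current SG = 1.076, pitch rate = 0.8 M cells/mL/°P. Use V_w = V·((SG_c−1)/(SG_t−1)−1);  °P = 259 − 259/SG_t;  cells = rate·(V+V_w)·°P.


V_w = 18.0·((1.076−1)/(1.056−1)−1) = 6.4286
V_final = 18.0 + 6.4286 = 24.4286
°P = 259 − 259/1.056 = 13.7348
cells = 0.8·24.4286·13.7348

268.4182 billion cells


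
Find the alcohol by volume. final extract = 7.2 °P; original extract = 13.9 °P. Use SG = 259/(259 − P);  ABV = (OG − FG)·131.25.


OG = 259/(259 − 13.9) = 1.0567
FG = 259/(259 − 7.2) = 1.0286
ABV = (1.0567 − 1.0286)·131.25

3.6904 % ABV


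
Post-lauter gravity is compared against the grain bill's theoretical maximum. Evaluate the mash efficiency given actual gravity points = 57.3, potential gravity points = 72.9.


efficiency = actual / potential × 100
efficiency = 57.3 / 72.9 × 100

78.6008 %


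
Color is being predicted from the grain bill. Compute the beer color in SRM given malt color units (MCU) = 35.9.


SRM = 1.4922 · MCU^0.6859
SRM = 1.4922 · 35.9^0.6859

17.3967 SRM


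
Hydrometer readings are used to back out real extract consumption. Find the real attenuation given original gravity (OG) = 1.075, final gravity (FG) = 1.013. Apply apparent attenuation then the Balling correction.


AA = (OG−FG)/(OG−1)·100;  RA = AA·0.8192
AA = (1.075 − 1.013)/(1.075 − 1)·100 = 82.6667
RA = 82.6667·0.8192

67.7205 %


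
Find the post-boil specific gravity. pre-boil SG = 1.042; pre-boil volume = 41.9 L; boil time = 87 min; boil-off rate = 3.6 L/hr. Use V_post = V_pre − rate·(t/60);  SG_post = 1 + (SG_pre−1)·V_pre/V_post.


V_post = 41.9 − 3.6·(87/60) = 36.6800
SG_post = 1 + (1.042 − 1)·41.9/36.6800

1.0480


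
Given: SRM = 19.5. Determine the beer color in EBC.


EBC = SRM · 1.97
EBC = 19.5 · 1.97

38.4150 EBC


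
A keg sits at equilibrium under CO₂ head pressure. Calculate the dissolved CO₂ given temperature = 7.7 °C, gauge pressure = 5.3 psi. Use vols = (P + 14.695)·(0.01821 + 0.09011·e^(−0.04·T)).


vols = (5.3 + 14.695)·(0.01821 + 0.09011·e^(−0.04·7.7))

1.6882 volumes


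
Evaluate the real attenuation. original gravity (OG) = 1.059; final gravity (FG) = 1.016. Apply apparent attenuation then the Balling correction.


AA = (OG−FG)/(OG−1)·100;  RA = AA·0.8192
AA = (1.059 − 1.016)/(1.059 − 1)·100 = 72.8814
RA = 72.8814·0.8192

59.7044 %


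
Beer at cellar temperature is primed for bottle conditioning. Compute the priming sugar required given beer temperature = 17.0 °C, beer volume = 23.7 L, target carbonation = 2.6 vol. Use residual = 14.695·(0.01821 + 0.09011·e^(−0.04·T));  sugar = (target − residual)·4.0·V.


residual = 14.695·(0.01821 + 0.09011·e^(−0.04·17.0)) = 0.9384
sugar = (2.6 − 0.9384)·4.0·23.7

157.5158 g


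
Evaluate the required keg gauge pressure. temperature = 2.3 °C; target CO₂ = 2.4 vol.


psi = vols/(0.01821 + 0.09011·e^(−0.04·T)) − 14.695
psi = 2.4/(0.01821 + 0.09011·e^(−0.04·2.3)) − 14.695

9.2094 psi


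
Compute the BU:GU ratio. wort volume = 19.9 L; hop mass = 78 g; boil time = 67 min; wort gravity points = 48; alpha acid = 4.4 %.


U = 1.65·0.000125^(GP/1000)·(1−e^(−0.04t))/4.15;  IBU = (α/100)·m·U·1000/V;  BU:GU = IBU/GP
U = 1.65·0.000125^(48/1000)·(1−e^(−0.04·67))/4.15 = 0.2406
IBU = (4.4/100)·78·0.2406·1000/19.9 = 41.4892
BU:GU = 41.4892/48

0.8644


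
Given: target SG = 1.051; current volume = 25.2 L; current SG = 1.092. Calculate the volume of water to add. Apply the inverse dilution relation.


V_water = V·((SG_curr − 1)/(SG_target − 1) − 1)
V_water = 25.2·((1.092 − 1)/(1.051 − 1) − 1)

20.2588 L


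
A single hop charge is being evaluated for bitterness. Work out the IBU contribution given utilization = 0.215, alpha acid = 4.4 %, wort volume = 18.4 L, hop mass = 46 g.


IBU = (α/100)·mass·U·1000 / V
IBU = (4.4/100)·46·0.215·1000 / 18.4

23.6500 IBU


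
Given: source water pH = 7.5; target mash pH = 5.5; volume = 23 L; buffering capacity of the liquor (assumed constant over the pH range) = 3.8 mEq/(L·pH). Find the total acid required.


acid = buffering capacity · (pH_source − pH_target) · V
acid = 3.8 · (7.5 − 5.5) · 23

174.8000 mEq


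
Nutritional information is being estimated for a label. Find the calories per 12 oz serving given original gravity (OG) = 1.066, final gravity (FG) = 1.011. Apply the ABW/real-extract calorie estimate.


ABW = (OG−FG)·131.25·0.79/FG;  °P = 259 − 259/SG (for OG→OE and FG→AE);  RE = 0.1808·OE + 0.8192·AE;  Cal = (6.9·ABW + 4·(RE−0.1))·FG·3.55
ABW = (1.066 − 1.011)·131.25·0.79/1.011 = 5.6408
OE = 259 − 259/1.066 = 16.0356 °P
AE = 259 − 259/1.011 = 2.8180 °P
RE = 0.1808·16.0356 + 0.8192·2.8180 = 5.2078 °P
Cal = (6.9·5.6408 + 4·(5.2078−0.1))·1.011·3.55

213.0183 kcal


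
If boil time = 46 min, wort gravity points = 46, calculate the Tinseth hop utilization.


U = 1.65·0.000125^(GP/1000) · (1 − e^(−0.04·t))/4.15
bigness = 1.65·0.000125^(46/1000) = 1.0913
boil_factor = (1 − e^(−0.04·46))/4.15 = 0.2027
U = 1.0913 · 0.2027

0.2212


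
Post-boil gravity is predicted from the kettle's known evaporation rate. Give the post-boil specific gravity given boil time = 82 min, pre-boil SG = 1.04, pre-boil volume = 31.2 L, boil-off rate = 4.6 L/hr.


V_post = V_pre − rate·(t/60);  SG_post = 1 + (SG_pre−1)·V_pre/V_post
V_post = 31.2 − 4.6·(82/60) = 24.9133
SG_post = 1 + (1.04 − 1)·31.2/24.9133

1.0501


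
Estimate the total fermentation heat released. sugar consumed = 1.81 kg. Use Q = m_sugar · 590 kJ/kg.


Q = 1.81 · 590

1067.9000 kJ


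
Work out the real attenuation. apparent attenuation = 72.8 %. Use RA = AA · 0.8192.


RA = 72.8 · 0.8192

59.6378 %


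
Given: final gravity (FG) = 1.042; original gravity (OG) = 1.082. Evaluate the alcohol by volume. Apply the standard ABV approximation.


ABV = (OG − FG) · 131.25
ABV = (1.082 − 1.042) · 131.25

5.2500 % ABV


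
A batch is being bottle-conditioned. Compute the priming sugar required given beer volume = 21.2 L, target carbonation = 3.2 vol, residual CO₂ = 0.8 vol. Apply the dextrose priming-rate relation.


sugar = (target − residual)·4.0·V
sugar = (3.2 − 0.8)·4.0·21.2

203.5200 g


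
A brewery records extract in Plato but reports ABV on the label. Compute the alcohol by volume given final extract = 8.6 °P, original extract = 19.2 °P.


SG = 259/(259 − P);  ABV = (OG − FG)·131.25
OG = 259/(259 − 19.2) = 1.0801
FG = 259/(259 − 8.6) = 1.0343
ABV = (1.0801 − 1.0343)·131.25

6.0010 % ABV


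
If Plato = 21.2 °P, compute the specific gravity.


SG = 259/(259 − P)
SG = 259/(259 − 21.2)

1.0892


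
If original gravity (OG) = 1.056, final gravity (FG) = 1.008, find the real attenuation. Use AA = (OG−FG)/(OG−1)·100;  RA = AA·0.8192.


AA = (1.056 − 1.008)/(1.056 − 1)·100 = 85.7143
RA = 85.7143·0.8192

70.2171 %


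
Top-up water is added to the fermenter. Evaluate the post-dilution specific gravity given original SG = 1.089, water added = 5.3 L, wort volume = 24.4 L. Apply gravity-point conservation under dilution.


SG_new = 1 + (SG_old − 1)·V_old/(V_old + V_water)
pts = (1.089 − 1)·1000·24.4/(24.4 + 5.3) = 73.1178
SG_new = 1 + 73.1178/1000

1.0731


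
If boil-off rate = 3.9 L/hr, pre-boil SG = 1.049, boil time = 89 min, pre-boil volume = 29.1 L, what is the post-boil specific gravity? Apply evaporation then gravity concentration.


V_post = V_pre − rate·(t/60);  SG_post = 1 + (SG_pre−1)·V_pre/V_post
V_post = 29.1 − 3.9·(89/60) = 23.3150
SG_post = 1 + (1.049 − 1)·29.1/23.3150

1.0612


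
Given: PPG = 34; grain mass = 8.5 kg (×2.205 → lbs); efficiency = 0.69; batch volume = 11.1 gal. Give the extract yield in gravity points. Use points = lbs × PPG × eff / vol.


lbs = 8.5 × 2.205 = 18.7425
points = 18.7425 × 34 × 0.69 / 11.1

39.6125 points


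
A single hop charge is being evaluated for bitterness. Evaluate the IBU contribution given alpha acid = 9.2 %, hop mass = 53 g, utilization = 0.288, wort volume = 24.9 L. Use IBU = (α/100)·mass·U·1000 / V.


IBU = (9.2/100)·53·0.288·1000 / 24.9

56.3971 IBU


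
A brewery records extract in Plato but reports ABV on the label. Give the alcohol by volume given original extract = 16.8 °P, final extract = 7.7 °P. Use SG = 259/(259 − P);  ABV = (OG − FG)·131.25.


OG = 259/(259 − 16.8) = 1.0694
FG = 259/(259 − 7.7) = 1.0306
ABV = (1.0694 − 1.0306)·131.25

5.0825 % ABV


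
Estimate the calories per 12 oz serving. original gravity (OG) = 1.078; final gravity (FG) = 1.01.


ABW = (OG−FG)·131.25·0.79/FG;  °P = 259 − 259/SG (for OG→OE and FG→AE);  RE = 0.1808·OE + 0.8192·AE;  Cal = (6.9·ABW + 4·(RE−0.1))·FG·3.55
ABW = (1.078 − 1.01)·131.25·0.79/1.01 = 6.9809
OE = 259 − 259/1.078 = 18.7403 °P
AE = 259 − 259/1.01 = 2.5644 °P
RE = 0.1808·18.7403 + 0.8192·2.5644 = 5.4890 °P
Cal = (6.9·6.9809 + 4·(5.4890−0.1))·1.01·3.55

249.9966 kcal


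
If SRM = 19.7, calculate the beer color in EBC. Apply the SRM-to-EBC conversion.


EBC = SRM · 1.97
EBC = 19.7 · 1.97

38.8090 EBC


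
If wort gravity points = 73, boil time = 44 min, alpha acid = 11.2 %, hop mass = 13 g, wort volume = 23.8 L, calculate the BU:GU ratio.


U = 1.65·0.000125^(GP/1000)·(1−e^(−0.04t))/4.15;  IBU = (α/100)·m·U·1000/V;  BU:GU = IBU/GP
U = 1.65·0.000125^(73/1000)·(1−e^(−0.04·44))/4.15 = 0.1708
IBU = (11.2/100)·13·0.1708·1000/23.8 = 10.4496
BU:GU = 10.4496/73

0.1431


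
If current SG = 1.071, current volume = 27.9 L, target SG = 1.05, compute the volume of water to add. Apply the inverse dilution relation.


V_water = V·((SG_curr − 1)/(SG_target − 1) − 1)
V_water = 27.9·((1.071 − 1)/(1.05 − 1) − 1)

11.7180 L


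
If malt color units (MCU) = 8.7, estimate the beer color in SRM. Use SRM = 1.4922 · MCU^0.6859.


SRM = 1.4922 · 8.7^0.6859

6.5803 SRM


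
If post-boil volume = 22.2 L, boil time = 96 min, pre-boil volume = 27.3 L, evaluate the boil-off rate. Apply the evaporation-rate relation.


rate = (V_pre − V_post) / (t_min/60)
rate = (27.3 − 22.2) / (96/60)

3.1875 L/hr


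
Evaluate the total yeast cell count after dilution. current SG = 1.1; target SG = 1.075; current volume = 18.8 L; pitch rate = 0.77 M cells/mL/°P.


V_w = V·((SG_c−1)/(SG_t−1)−1);  °P = 259 − 259/SG_t;  cells = rate·(V+V_w)·°P
V_w = 18.8·((1.1−1)/(1.075−1)−1) = 6.2667
V_final = 18.8 + 6.2667 = 25.0667
°P = 259 − 259/1.075 = 18.0698
cells = 0.77·25.0667·18.0698

348.7706 billion cells


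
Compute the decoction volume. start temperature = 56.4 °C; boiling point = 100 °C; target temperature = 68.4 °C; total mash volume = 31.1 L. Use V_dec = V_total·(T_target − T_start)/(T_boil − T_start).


V_dec = 31.1·(68.4 − 56.4)/(100 − 56.4)

8.5596 L


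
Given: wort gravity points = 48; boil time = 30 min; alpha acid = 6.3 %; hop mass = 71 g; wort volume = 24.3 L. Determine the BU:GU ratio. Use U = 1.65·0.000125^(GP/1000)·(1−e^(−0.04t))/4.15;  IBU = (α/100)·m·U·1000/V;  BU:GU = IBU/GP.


U = 1.65·0.000125^(48/1000)·(1−e^(−0.04·30))/4.15 = 0.1805
IBU = (6.3/100)·71·0.1805·1000/24.3 = 33.2228
BU:GU = 33.2228/48

0.6921


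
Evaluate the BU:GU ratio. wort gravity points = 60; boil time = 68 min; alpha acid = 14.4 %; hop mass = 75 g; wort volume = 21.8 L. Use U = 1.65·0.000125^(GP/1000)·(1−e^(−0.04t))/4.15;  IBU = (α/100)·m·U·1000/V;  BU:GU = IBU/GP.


U = 1.65·0.000125^(60/1000)·(1−e^(−0.04·68))/4.15 = 0.2166
IBU = (14.4/100)·75·0.2166·1000/21.8 = 107.3057
BU:GU = 107.3057/60

1.7884


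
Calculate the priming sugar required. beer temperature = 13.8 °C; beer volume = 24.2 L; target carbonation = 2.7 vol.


residual = 14.695·(0.01821 + 0.09011·e^(−0.04·T));  sugar = (target − residual)·4.0·V
residual = 14.695·(0.01821 + 0.09011·e^(−0.04·13.8)) = 1.0300
sugar = (2.7 − 1.0300)·4.0·24.2

161.6514 g


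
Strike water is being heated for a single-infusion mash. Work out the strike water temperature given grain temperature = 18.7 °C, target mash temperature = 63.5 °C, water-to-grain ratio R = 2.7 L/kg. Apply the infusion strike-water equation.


T_strike = (0.41/R)·(T_mash − T_grain) + T_mash
T_strike = (0.41/2.7)·(63.5 − 18.7) + 63.5

70.3030 °C


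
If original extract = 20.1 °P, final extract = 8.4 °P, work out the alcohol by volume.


SG = 259/(259 − P);  ABV = (OG − FG)·131.25
OG = 259/(259 − 20.1) = 1.0841
FG = 259/(259 − 8.4) = 1.0335
ABV = (1.0841 − 1.0335)·131.25

6.6434 % ABV


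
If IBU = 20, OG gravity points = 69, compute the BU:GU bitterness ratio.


BU:GU = IBU / OG_points
BU:GU = 20 / 69

0.2899


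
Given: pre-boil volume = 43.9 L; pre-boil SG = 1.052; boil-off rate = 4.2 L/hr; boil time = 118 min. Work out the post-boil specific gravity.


V_post = V_pre − rate·(t/60);  SG_post = 1 + (SG_pre−1)·V_pre/V_post
V_post = 43.9 − 4.2·(118/60) = 35.6400
SG_post = 1 + (1.052 − 1)·43.9/35.6400

1.0641


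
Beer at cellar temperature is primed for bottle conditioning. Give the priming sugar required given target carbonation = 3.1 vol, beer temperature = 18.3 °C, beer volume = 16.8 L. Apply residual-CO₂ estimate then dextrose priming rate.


residual = 14.695·(0.01821 + 0.09011·e^(−0.04·T));  sugar = (target − residual)·4.0·V
residual = 14.695·(0.01821 + 0.09011·e^(−0.04·18.3)) = 0.9044
sugar = (3.1 − 0.9044)·4.0·16.8

147.5410 g


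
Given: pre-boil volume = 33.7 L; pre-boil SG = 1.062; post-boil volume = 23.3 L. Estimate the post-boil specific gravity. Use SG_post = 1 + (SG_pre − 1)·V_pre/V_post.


pts_pre = (1.062 − 1)·1000 = 62.0000
pts_post = 62.0000·33.7/23.3 = 89.6738
SG_post = 1 + 89.6738/1000

1.0897


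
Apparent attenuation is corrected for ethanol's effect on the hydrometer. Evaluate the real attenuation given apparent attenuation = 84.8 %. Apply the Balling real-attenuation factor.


RA = AA · 0.8192
RA = 84.8 · 0.8192

69.4682 %


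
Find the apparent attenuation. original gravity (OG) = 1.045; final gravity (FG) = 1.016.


AA = (OG − FG)/(OG − 1) · 100
AA = (1.045 − 1.016)/(1.045 − 1) · 100

64.4444 %


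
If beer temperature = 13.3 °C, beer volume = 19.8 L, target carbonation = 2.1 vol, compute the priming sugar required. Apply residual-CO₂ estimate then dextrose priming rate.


residual = 14.695·(0.01821 + 0.09011·e^(−0.04·T));  sugar = (target − residual)·4.0·V
residual = 14.695·(0.01821 + 0.09011·e^(−0.04·13.3)) = 1.0454
sugar = (2.1 − 1.0454)·4.0·19.8

83.5204 g


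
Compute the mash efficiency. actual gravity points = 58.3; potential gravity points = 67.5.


efficiency = actual / potential × 100
efficiency = 58.3 / 67.5 × 100

86.3704 %


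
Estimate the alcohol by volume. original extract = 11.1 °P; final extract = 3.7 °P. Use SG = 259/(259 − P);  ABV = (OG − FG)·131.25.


OG = 259/(259 − 11.1) = 1.0448
FG = 259/(259 − 3.7) = 1.0145
ABV = (1.0448 − 1.0145)·131.25

3.9747 % ABV


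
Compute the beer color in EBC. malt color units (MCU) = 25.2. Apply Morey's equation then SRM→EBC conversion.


SRM = 1.4922·MCU^0.6859;  EBC = SRM·1.97
SRM = 1.4922·25.2^0.6859 = 13.6473
EBC = 13.6473·1.97

26.8852 EBC


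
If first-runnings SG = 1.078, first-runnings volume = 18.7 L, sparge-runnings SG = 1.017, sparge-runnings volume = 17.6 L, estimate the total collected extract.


total = Σ (SG_i − 1)·1000·V_i
first = (1.078 − 1)·1000·18.7 = 1458.6000
sparge = (1.017 − 1)·1000·17.6 = 299.2000
total = 1458.6000 + 299.2000

1757.8000 gravity·L


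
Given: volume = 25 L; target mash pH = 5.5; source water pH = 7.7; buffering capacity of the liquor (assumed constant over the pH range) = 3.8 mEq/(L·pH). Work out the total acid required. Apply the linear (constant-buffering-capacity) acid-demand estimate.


acid = buffering capacity · (pH_source − pH_target) · V
acid = 3.8 · (7.7 − 5.5) · 25

209.0000 mEq


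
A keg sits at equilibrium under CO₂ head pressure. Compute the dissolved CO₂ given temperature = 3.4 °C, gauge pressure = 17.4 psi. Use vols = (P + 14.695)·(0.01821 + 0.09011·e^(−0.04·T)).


vols = (17.4 + 14.695)·(0.01821 + 0.09011·e^(−0.04·3.4))

3.1088 volumes


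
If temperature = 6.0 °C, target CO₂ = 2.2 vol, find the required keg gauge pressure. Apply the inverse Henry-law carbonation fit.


psi = vols/(0.01821 + 0.09011·e^(−0.04·T)) − 14.695
psi = 2.2/(0.01821 + 0.09011·e^(−0.04·6.0)) − 14.695

9.9983 psi


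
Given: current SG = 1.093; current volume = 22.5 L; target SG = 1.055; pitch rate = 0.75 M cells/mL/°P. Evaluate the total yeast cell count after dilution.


V_w = V·((SG_c−1)/(SG_t−1)−1);  °P = 259 − 259/SG_t;  cells = rate·(V+V_w)·°P
V_w = 22.5·((1.093−1)/(1.055−1)−1) = 15.5455
V_final = 22.5 + 15.5455 = 38.0455
°P = 259 − 259/1.055 = 13.5024
cells = 0.75·38.0455·13.5024

385.2778 billion cells


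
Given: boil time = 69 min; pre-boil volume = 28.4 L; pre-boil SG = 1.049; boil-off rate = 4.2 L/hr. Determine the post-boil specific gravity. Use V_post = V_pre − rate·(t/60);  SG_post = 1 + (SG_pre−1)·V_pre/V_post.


V_post = 28.4 − 4.2·(69/60) = 23.5700
SG_post = 1 + (1.049 − 1)·28.4/23.5700

1.0590


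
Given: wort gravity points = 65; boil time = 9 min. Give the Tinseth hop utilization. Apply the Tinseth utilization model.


U = 1.65·0.000125^(GP/1000) · (1 − e^(−0.04·t))/4.15
bigness = 1.65·0.000125^(65/1000) = 0.9200
boil_factor = (1 − e^(−0.04·9))/4.15 = 0.0728
U = 0.9200 · 0.0728

0.0670


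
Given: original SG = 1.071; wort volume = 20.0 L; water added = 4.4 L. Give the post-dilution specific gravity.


SG_new = 1 + (SG_old − 1)·V_old/(V_old + V_water)
pts = (1.071 − 1)·1000·20.0/(20.0 + 4.4) = 58.1967
SG_new = 1 + 58.1967/1000

1.0582


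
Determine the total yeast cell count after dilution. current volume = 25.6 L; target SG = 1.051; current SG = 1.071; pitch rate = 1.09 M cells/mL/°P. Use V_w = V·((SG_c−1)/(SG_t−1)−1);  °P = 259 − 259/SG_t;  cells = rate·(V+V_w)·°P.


V_w = 25.6·((1.071−1)/(1.051−1)−1) = 10.0392
V_final = 25.6 + 10.0392 = 35.6392
°P = 259 − 259/1.051 = 12.5680
cells = 1.09·35.6392·12.5680

488.2271 billion cells


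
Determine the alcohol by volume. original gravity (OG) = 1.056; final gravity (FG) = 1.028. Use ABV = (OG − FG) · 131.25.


ABV = (1.056 − 1.028) · 131.25

3.6750 % ABV


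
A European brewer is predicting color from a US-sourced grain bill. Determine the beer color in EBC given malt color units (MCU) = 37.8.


SRM = 1.4922·MCU^0.6859;  EBC = SRM·1.97
SRM = 1.4922·37.8^0.6859 = 18.0231
EBC = 18.0231·1.97

35.5054 EBC


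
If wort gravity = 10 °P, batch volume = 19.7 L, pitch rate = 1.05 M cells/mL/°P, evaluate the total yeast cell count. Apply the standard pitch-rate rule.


cells (billions) = rate · V_L · °P
cells = 1.05 · 19.7 · 10

206.8500 billion cells


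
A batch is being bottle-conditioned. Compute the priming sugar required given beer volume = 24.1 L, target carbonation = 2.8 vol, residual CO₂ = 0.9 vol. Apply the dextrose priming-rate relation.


sugar = (target − residual)·4.0·V
sugar = (2.8 − 0.9)·4.0·24.1

183.1600 g


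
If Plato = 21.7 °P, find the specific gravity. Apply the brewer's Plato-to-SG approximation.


SG = 259/(259 − P)
SG = 259/(259 − 21.7)

1.0914


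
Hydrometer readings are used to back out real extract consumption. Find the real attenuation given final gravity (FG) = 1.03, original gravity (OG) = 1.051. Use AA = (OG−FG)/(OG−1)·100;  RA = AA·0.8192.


AA = (1.051 − 1.03)/(1.051 − 1)·100 = 41.1765
RA = 41.1765·0.8192

33.7318 %


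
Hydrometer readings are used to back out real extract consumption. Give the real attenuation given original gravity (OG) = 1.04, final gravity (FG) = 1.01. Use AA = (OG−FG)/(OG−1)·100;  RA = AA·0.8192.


AA = (1.04 − 1.01)/(1.04 − 1)·100 = 75.0000
RA = 75.0000·0.8192

61.4400 %
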